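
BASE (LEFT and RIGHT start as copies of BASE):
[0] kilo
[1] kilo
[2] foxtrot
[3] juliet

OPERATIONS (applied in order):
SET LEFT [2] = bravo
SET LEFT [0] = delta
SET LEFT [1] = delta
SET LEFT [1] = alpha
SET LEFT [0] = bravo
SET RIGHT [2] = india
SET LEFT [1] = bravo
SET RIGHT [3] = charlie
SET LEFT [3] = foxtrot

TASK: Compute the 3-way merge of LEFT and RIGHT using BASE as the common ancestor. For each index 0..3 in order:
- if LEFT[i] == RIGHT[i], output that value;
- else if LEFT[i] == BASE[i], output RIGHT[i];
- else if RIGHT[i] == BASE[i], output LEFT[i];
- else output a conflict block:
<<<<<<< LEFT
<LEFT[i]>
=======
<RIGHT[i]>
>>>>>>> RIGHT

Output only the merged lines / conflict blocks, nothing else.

Answer: bravo
bravo
<<<<<<< LEFT
bravo
=======
india
>>>>>>> RIGHT
<<<<<<< LEFT
foxtrot
=======
charlie
>>>>>>> RIGHT

Derivation:
Final LEFT:  [bravo, bravo, bravo, foxtrot]
Final RIGHT: [kilo, kilo, india, charlie]
i=0: L=bravo, R=kilo=BASE -> take LEFT -> bravo
i=1: L=bravo, R=kilo=BASE -> take LEFT -> bravo
i=2: BASE=foxtrot L=bravo R=india all differ -> CONFLICT
i=3: BASE=juliet L=foxtrot R=charlie all differ -> CONFLICT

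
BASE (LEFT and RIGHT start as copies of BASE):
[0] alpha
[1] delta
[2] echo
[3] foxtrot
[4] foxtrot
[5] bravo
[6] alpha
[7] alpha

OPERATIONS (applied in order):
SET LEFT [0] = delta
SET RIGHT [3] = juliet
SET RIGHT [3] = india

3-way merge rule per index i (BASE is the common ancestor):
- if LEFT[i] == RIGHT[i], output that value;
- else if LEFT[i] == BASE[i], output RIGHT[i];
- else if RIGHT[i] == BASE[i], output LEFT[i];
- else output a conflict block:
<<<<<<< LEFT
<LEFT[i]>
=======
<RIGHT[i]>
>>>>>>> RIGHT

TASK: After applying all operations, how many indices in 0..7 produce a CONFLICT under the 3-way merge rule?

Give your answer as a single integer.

Final LEFT:  [delta, delta, echo, foxtrot, foxtrot, bravo, alpha, alpha]
Final RIGHT: [alpha, delta, echo, india, foxtrot, bravo, alpha, alpha]
i=0: L=delta, R=alpha=BASE -> take LEFT -> delta
i=1: L=delta R=delta -> agree -> delta
i=2: L=echo R=echo -> agree -> echo
i=3: L=foxtrot=BASE, R=india -> take RIGHT -> india
i=4: L=foxtrot R=foxtrot -> agree -> foxtrot
i=5: L=bravo R=bravo -> agree -> bravo
i=6: L=alpha R=alpha -> agree -> alpha
i=7: L=alpha R=alpha -> agree -> alpha
Conflict count: 0

Answer: 0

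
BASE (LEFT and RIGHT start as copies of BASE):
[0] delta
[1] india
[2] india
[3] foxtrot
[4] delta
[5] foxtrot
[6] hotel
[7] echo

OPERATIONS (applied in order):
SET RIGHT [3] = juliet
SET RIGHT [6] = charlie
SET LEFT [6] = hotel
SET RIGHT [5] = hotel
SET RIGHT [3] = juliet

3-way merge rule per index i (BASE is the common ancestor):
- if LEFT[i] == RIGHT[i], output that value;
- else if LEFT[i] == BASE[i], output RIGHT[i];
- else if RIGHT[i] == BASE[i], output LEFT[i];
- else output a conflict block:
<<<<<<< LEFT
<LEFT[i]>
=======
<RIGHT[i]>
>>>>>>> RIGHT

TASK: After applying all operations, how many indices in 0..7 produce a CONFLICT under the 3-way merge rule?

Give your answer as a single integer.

Final LEFT:  [delta, india, india, foxtrot, delta, foxtrot, hotel, echo]
Final RIGHT: [delta, india, india, juliet, delta, hotel, charlie, echo]
i=0: L=delta R=delta -> agree -> delta
i=1: L=india R=india -> agree -> india
i=2: L=india R=india -> agree -> india
i=3: L=foxtrot=BASE, R=juliet -> take RIGHT -> juliet
i=4: L=delta R=delta -> agree -> delta
i=5: L=foxtrot=BASE, R=hotel -> take RIGHT -> hotel
i=6: L=hotel=BASE, R=charlie -> take RIGHT -> charlie
i=7: L=echo R=echo -> agree -> echo
Conflict count: 0

Answer: 0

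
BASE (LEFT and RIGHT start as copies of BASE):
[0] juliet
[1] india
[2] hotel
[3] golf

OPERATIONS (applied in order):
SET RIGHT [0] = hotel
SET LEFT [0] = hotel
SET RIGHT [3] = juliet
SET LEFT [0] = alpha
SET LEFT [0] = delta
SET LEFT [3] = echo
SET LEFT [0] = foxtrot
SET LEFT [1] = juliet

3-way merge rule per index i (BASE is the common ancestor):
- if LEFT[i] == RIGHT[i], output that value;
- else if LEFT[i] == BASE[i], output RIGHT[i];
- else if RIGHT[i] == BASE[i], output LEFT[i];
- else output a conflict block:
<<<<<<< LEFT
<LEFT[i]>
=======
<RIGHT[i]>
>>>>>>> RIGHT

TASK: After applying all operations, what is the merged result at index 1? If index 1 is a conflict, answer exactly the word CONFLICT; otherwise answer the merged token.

Final LEFT:  [foxtrot, juliet, hotel, echo]
Final RIGHT: [hotel, india, hotel, juliet]
i=0: BASE=juliet L=foxtrot R=hotel all differ -> CONFLICT
i=1: L=juliet, R=india=BASE -> take LEFT -> juliet
i=2: L=hotel R=hotel -> agree -> hotel
i=3: BASE=golf L=echo R=juliet all differ -> CONFLICT
Index 1 -> juliet

Answer: juliet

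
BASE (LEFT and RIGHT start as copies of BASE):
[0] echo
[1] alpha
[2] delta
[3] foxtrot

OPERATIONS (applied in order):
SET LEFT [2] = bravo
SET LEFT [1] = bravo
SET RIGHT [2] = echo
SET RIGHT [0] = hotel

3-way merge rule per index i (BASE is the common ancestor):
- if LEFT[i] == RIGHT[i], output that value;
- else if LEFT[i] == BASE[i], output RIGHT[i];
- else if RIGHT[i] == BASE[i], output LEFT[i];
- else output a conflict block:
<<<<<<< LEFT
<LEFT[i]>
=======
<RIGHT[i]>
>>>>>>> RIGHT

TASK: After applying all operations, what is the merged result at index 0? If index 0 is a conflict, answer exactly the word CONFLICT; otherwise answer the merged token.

Answer: hotel

Derivation:
Final LEFT:  [echo, bravo, bravo, foxtrot]
Final RIGHT: [hotel, alpha, echo, foxtrot]
i=0: L=echo=BASE, R=hotel -> take RIGHT -> hotel
i=1: L=bravo, R=alpha=BASE -> take LEFT -> bravo
i=2: BASE=delta L=bravo R=echo all differ -> CONFLICT
i=3: L=foxtrot R=foxtrot -> agree -> foxtrot
Index 0 -> hotel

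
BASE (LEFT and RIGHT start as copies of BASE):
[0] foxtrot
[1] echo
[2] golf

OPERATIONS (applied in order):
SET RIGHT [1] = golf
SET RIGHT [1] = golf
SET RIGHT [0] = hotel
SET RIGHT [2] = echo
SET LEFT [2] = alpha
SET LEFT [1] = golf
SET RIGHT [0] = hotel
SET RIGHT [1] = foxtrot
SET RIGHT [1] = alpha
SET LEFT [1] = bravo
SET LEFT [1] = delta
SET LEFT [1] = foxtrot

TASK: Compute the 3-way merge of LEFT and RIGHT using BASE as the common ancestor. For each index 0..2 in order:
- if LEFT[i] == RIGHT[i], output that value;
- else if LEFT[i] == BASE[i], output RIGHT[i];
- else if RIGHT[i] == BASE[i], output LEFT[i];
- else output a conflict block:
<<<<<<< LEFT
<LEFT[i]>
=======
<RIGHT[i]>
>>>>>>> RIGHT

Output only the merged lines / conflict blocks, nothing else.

Final LEFT:  [foxtrot, foxtrot, alpha]
Final RIGHT: [hotel, alpha, echo]
i=0: L=foxtrot=BASE, R=hotel -> take RIGHT -> hotel
i=1: BASE=echo L=foxtrot R=alpha all differ -> CONFLICT
i=2: BASE=golf L=alpha R=echo all differ -> CONFLICT

Answer: hotel
<<<<<<< LEFT
foxtrot
=======
alpha
>>>>>>> RIGHT
<<<<<<< LEFT
alpha
=======
echo
>>>>>>> RIGHT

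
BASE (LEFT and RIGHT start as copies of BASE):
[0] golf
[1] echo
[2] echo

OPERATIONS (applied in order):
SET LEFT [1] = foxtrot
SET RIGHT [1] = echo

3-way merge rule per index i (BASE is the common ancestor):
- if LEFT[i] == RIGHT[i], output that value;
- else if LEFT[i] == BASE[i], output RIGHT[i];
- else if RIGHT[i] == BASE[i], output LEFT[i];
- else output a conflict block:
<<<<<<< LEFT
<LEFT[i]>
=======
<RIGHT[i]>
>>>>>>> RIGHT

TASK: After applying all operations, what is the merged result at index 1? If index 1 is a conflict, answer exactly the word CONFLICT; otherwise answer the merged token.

Answer: foxtrot

Derivation:
Final LEFT:  [golf, foxtrot, echo]
Final RIGHT: [golf, echo, echo]
i=0: L=golf R=golf -> agree -> golf
i=1: L=foxtrot, R=echo=BASE -> take LEFT -> foxtrot
i=2: L=echo R=echo -> agree -> echo
Index 1 -> foxtrot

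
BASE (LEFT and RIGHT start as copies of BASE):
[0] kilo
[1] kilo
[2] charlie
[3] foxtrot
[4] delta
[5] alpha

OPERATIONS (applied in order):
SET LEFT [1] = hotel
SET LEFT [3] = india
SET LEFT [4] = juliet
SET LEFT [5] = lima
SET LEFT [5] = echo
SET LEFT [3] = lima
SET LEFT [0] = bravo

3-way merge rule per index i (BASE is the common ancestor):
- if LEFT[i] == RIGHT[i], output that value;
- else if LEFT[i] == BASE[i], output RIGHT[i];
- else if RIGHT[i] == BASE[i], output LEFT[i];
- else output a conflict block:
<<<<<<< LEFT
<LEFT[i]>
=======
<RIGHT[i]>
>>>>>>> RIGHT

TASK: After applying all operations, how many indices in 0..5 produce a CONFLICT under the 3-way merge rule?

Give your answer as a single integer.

Final LEFT:  [bravo, hotel, charlie, lima, juliet, echo]
Final RIGHT: [kilo, kilo, charlie, foxtrot, delta, alpha]
i=0: L=bravo, R=kilo=BASE -> take LEFT -> bravo
i=1: L=hotel, R=kilo=BASE -> take LEFT -> hotel
i=2: L=charlie R=charlie -> agree -> charlie
i=3: L=lima, R=foxtrot=BASE -> take LEFT -> lima
i=4: L=juliet, R=delta=BASE -> take LEFT -> juliet
i=5: L=echo, R=alpha=BASE -> take LEFT -> echo
Conflict count: 0

Answer: 0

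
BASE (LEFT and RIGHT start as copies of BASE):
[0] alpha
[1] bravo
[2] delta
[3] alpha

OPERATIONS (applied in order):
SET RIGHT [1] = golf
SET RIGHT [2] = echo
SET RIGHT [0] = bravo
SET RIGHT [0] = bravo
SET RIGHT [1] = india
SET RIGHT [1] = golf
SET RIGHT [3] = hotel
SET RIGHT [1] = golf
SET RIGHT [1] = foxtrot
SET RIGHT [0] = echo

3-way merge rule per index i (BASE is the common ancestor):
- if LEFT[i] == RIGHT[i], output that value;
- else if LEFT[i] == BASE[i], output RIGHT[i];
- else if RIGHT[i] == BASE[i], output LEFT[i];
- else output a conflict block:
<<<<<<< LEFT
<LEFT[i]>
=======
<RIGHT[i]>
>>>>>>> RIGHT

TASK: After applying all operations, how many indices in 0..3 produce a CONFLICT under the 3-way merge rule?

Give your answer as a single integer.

Answer: 0

Derivation:
Final LEFT:  [alpha, bravo, delta, alpha]
Final RIGHT: [echo, foxtrot, echo, hotel]
i=0: L=alpha=BASE, R=echo -> take RIGHT -> echo
i=1: L=bravo=BASE, R=foxtrot -> take RIGHT -> foxtrot
i=2: L=delta=BASE, R=echo -> take RIGHT -> echo
i=3: L=alpha=BASE, R=hotel -> take RIGHT -> hotel
Conflict count: 0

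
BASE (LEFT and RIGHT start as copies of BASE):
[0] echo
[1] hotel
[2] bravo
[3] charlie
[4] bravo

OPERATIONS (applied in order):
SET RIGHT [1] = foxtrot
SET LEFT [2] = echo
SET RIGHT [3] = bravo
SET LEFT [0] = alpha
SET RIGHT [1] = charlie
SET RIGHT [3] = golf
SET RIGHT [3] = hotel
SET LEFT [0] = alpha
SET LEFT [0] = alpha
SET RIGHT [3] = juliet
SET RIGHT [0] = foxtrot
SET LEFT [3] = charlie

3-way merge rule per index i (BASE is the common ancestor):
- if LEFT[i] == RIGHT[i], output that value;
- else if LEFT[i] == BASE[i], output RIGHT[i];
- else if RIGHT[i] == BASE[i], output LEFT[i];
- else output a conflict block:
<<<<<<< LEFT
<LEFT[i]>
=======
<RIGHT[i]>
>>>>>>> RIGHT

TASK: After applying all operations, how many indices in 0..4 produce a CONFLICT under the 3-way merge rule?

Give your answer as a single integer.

Answer: 1

Derivation:
Final LEFT:  [alpha, hotel, echo, charlie, bravo]
Final RIGHT: [foxtrot, charlie, bravo, juliet, bravo]
i=0: BASE=echo L=alpha R=foxtrot all differ -> CONFLICT
i=1: L=hotel=BASE, R=charlie -> take RIGHT -> charlie
i=2: L=echo, R=bravo=BASE -> take LEFT -> echo
i=3: L=charlie=BASE, R=juliet -> take RIGHT -> juliet
i=4: L=bravo R=bravo -> agree -> bravo
Conflict count: 1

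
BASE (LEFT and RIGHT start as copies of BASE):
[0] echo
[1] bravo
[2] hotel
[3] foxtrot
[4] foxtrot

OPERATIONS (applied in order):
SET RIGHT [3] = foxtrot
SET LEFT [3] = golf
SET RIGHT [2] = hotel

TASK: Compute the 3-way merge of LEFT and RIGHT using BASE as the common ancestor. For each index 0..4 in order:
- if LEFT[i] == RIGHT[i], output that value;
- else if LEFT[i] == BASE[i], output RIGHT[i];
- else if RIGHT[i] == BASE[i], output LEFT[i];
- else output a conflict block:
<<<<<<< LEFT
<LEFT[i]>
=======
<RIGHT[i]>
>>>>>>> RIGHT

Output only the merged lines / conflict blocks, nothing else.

Answer: echo
bravo
hotel
golf
foxtrot

Derivation:
Final LEFT:  [echo, bravo, hotel, golf, foxtrot]
Final RIGHT: [echo, bravo, hotel, foxtrot, foxtrot]
i=0: L=echo R=echo -> agree -> echo
i=1: L=bravo R=bravo -> agree -> bravo
i=2: L=hotel R=hotel -> agree -> hotel
i=3: L=golf, R=foxtrot=BASE -> take LEFT -> golf
i=4: L=foxtrot R=foxtrot -> agree -> foxtrot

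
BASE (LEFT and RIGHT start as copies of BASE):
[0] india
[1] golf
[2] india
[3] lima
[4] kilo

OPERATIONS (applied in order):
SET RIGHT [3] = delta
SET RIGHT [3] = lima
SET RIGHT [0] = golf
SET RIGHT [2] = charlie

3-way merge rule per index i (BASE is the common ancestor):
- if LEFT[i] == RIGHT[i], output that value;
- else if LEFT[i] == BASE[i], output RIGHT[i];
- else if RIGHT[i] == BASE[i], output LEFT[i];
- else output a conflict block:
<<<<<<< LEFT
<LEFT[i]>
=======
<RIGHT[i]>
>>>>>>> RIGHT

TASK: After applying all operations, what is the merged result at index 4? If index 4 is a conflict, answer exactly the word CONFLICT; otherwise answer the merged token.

Final LEFT:  [india, golf, india, lima, kilo]
Final RIGHT: [golf, golf, charlie, lima, kilo]
i=0: L=india=BASE, R=golf -> take RIGHT -> golf
i=1: L=golf R=golf -> agree -> golf
i=2: L=india=BASE, R=charlie -> take RIGHT -> charlie
i=3: L=lima R=lima -> agree -> lima
i=4: L=kilo R=kilo -> agree -> kilo
Index 4 -> kilo

Answer: kilo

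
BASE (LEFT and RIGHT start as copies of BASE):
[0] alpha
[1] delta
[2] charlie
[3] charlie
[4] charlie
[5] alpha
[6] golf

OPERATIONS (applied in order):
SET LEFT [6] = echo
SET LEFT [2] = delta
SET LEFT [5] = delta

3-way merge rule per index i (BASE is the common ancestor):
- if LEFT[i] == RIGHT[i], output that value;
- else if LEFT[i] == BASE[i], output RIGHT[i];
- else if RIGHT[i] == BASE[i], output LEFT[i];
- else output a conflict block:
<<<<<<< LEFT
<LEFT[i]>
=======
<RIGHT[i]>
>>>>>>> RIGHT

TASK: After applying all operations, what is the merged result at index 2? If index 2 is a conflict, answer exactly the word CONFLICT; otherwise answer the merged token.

Answer: delta

Derivation:
Final LEFT:  [alpha, delta, delta, charlie, charlie, delta, echo]
Final RIGHT: [alpha, delta, charlie, charlie, charlie, alpha, golf]
i=0: L=alpha R=alpha -> agree -> alpha
i=1: L=delta R=delta -> agree -> delta
i=2: L=delta, R=charlie=BASE -> take LEFT -> delta
i=3: L=charlie R=charlie -> agree -> charlie
i=4: L=charlie R=charlie -> agree -> charlie
i=5: L=delta, R=alpha=BASE -> take LEFT -> delta
i=6: L=echo, R=golf=BASE -> take LEFT -> echo
Index 2 -> delta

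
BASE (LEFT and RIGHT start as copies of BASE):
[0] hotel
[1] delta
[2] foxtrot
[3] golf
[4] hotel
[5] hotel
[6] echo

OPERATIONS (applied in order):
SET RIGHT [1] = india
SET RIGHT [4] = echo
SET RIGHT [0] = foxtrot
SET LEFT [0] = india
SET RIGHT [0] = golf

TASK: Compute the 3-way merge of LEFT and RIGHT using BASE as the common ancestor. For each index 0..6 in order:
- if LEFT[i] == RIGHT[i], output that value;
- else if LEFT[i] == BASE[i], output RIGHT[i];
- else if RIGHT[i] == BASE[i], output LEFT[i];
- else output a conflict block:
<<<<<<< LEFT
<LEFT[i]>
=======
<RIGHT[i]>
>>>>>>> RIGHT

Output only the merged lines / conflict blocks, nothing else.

Final LEFT:  [india, delta, foxtrot, golf, hotel, hotel, echo]
Final RIGHT: [golf, india, foxtrot, golf, echo, hotel, echo]
i=0: BASE=hotel L=india R=golf all differ -> CONFLICT
i=1: L=delta=BASE, R=india -> take RIGHT -> india
i=2: L=foxtrot R=foxtrot -> agree -> foxtrot
i=3: L=golf R=golf -> agree -> golf
i=4: L=hotel=BASE, R=echo -> take RIGHT -> echo
i=5: L=hotel R=hotel -> agree -> hotel
i=6: L=echo R=echo -> agree -> echo

Answer: <<<<<<< LEFT
india
=======
golf
>>>>>>> RIGHT
india
foxtrot
golf
echo
hotel
echo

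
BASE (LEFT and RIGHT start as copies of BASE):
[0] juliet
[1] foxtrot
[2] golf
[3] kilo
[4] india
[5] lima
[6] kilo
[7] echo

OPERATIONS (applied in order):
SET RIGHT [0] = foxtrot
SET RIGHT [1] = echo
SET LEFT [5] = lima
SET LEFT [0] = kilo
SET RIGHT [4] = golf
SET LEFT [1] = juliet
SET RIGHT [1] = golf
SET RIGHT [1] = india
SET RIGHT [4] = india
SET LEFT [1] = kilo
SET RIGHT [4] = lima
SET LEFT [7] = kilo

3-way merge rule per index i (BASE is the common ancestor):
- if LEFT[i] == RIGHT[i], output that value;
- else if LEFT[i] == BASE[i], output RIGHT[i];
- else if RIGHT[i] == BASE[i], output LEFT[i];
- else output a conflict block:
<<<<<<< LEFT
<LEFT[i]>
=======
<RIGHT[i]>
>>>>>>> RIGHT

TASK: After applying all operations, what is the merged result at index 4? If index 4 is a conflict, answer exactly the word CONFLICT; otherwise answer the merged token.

Answer: lima

Derivation:
Final LEFT:  [kilo, kilo, golf, kilo, india, lima, kilo, kilo]
Final RIGHT: [foxtrot, india, golf, kilo, lima, lima, kilo, echo]
i=0: BASE=juliet L=kilo R=foxtrot all differ -> CONFLICT
i=1: BASE=foxtrot L=kilo R=india all differ -> CONFLICT
i=2: L=golf R=golf -> agree -> golf
i=3: L=kilo R=kilo -> agree -> kilo
i=4: L=india=BASE, R=lima -> take RIGHT -> lima
i=5: L=lima R=lima -> agree -> lima
i=6: L=kilo R=kilo -> agree -> kilo
i=7: L=kilo, R=echo=BASE -> take LEFT -> kilo
Index 4 -> lima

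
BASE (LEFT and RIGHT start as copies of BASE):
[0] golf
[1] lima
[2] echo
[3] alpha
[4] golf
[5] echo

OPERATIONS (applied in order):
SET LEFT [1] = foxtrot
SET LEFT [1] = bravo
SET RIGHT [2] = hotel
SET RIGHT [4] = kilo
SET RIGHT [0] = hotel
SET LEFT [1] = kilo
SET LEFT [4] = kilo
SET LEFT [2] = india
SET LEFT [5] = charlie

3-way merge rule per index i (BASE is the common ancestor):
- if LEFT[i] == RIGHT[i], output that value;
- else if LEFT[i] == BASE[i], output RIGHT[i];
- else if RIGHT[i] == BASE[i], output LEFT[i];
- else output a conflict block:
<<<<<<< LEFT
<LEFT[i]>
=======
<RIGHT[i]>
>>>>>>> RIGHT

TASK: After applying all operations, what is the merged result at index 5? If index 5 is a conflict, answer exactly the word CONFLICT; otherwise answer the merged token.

Answer: charlie

Derivation:
Final LEFT:  [golf, kilo, india, alpha, kilo, charlie]
Final RIGHT: [hotel, lima, hotel, alpha, kilo, echo]
i=0: L=golf=BASE, R=hotel -> take RIGHT -> hotel
i=1: L=kilo, R=lima=BASE -> take LEFT -> kilo
i=2: BASE=echo L=india R=hotel all differ -> CONFLICT
i=3: L=alpha R=alpha -> agree -> alpha
i=4: L=kilo R=kilo -> agree -> kilo
i=5: L=charlie, R=echo=BASE -> take LEFT -> charlie
Index 5 -> charlie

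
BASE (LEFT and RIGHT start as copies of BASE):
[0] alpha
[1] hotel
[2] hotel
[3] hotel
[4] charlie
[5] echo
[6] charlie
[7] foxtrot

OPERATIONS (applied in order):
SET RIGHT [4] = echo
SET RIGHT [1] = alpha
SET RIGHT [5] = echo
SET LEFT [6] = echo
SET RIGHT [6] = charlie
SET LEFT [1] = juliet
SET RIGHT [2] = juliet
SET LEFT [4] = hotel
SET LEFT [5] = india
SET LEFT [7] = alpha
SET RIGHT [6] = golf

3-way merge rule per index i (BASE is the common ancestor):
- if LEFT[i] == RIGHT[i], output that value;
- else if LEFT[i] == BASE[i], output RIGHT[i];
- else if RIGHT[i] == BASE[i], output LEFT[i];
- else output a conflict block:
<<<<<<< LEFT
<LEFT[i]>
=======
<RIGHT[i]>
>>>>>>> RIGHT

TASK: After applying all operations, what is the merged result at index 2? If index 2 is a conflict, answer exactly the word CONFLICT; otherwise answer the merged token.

Final LEFT:  [alpha, juliet, hotel, hotel, hotel, india, echo, alpha]
Final RIGHT: [alpha, alpha, juliet, hotel, echo, echo, golf, foxtrot]
i=0: L=alpha R=alpha -> agree -> alpha
i=1: BASE=hotel L=juliet R=alpha all differ -> CONFLICT
i=2: L=hotel=BASE, R=juliet -> take RIGHT -> juliet
i=3: L=hotel R=hotel -> agree -> hotel
i=4: BASE=charlie L=hotel R=echo all differ -> CONFLICT
i=5: L=india, R=echo=BASE -> take LEFT -> india
i=6: BASE=charlie L=echo R=golf all differ -> CONFLICT
i=7: L=alpha, R=foxtrot=BASE -> take LEFT -> alpha
Index 2 -> juliet

Answer: juliet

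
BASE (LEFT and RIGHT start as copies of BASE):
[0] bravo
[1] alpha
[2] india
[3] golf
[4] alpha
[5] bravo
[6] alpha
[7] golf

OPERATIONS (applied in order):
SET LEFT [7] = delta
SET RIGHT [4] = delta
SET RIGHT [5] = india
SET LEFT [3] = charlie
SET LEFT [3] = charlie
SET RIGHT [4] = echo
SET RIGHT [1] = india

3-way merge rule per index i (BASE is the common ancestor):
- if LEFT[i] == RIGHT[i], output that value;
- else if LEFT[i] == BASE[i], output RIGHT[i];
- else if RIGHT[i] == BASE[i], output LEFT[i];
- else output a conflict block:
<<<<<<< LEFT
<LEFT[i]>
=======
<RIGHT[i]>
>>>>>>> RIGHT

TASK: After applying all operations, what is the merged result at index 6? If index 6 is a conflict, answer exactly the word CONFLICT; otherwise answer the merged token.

Answer: alpha

Derivation:
Final LEFT:  [bravo, alpha, india, charlie, alpha, bravo, alpha, delta]
Final RIGHT: [bravo, india, india, golf, echo, india, alpha, golf]
i=0: L=bravo R=bravo -> agree -> bravo
i=1: L=alpha=BASE, R=india -> take RIGHT -> india
i=2: L=india R=india -> agree -> india
i=3: L=charlie, R=golf=BASE -> take LEFT -> charlie
i=4: L=alpha=BASE, R=echo -> take RIGHT -> echo
i=5: L=bravo=BASE, R=india -> take RIGHT -> india
i=6: L=alpha R=alpha -> agree -> alpha
i=7: L=delta, R=golf=BASE -> take LEFT -> delta
Index 6 -> alpha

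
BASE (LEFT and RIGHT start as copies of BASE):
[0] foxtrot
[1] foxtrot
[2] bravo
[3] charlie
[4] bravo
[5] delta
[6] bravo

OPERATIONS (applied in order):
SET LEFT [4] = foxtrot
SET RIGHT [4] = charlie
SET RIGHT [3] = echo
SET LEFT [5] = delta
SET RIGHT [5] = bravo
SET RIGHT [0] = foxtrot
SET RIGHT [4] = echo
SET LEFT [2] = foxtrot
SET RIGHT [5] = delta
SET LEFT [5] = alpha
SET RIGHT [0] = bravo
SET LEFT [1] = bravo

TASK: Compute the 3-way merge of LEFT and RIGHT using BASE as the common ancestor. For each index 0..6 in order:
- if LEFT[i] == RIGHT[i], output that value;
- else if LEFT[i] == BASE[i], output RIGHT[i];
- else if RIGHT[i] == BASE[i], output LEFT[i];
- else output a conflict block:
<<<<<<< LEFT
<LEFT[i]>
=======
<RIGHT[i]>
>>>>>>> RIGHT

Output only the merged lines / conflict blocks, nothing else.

Answer: bravo
bravo
foxtrot
echo
<<<<<<< LEFT
foxtrot
=======
echo
>>>>>>> RIGHT
alpha
bravo

Derivation:
Final LEFT:  [foxtrot, bravo, foxtrot, charlie, foxtrot, alpha, bravo]
Final RIGHT: [bravo, foxtrot, bravo, echo, echo, delta, bravo]
i=0: L=foxtrot=BASE, R=bravo -> take RIGHT -> bravo
i=1: L=bravo, R=foxtrot=BASE -> take LEFT -> bravo
i=2: L=foxtrot, R=bravo=BASE -> take LEFT -> foxtrot
i=3: L=charlie=BASE, R=echo -> take RIGHT -> echo
i=4: BASE=bravo L=foxtrot R=echo all differ -> CONFLICT
i=5: L=alpha, R=delta=BASE -> take LEFT -> alpha
i=6: L=bravo R=bravo -> agree -> bravo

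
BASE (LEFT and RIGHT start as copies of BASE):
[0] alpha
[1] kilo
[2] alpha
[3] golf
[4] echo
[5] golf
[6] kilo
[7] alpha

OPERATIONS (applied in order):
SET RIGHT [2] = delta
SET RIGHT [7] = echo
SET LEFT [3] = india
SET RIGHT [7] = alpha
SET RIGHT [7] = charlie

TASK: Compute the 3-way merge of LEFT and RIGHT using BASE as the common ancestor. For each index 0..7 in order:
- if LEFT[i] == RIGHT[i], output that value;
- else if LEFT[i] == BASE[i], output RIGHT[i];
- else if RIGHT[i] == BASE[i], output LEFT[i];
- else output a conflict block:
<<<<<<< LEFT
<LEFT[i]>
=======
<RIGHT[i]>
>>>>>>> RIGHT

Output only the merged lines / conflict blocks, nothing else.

Answer: alpha
kilo
delta
india
echo
golf
kilo
charlie

Derivation:
Final LEFT:  [alpha, kilo, alpha, india, echo, golf, kilo, alpha]
Final RIGHT: [alpha, kilo, delta, golf, echo, golf, kilo, charlie]
i=0: L=alpha R=alpha -> agree -> alpha
i=1: L=kilo R=kilo -> agree -> kilo
i=2: L=alpha=BASE, R=delta -> take RIGHT -> delta
i=3: L=india, R=golf=BASE -> take LEFT -> india
i=4: L=echo R=echo -> agree -> echo
i=5: L=golf R=golf -> agree -> golf
i=6: L=kilo R=kilo -> agree -> kilo
i=7: L=alpha=BASE, R=charlie -> take RIGHT -> charlie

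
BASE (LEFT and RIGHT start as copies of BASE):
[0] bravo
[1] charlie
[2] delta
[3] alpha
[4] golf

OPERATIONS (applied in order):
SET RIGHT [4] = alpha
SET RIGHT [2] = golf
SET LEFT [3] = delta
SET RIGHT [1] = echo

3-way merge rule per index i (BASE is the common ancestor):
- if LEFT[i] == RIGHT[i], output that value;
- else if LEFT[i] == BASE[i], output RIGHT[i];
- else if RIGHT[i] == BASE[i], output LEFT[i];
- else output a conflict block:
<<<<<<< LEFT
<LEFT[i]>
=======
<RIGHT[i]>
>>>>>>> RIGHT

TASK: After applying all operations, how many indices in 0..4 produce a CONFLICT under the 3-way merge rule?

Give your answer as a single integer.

Answer: 0

Derivation:
Final LEFT:  [bravo, charlie, delta, delta, golf]
Final RIGHT: [bravo, echo, golf, alpha, alpha]
i=0: L=bravo R=bravo -> agree -> bravo
i=1: L=charlie=BASE, R=echo -> take RIGHT -> echo
i=2: L=delta=BASE, R=golf -> take RIGHT -> golf
i=3: L=delta, R=alpha=BASE -> take LEFT -> delta
i=4: L=golf=BASE, R=alpha -> take RIGHT -> alpha
Conflict count: 0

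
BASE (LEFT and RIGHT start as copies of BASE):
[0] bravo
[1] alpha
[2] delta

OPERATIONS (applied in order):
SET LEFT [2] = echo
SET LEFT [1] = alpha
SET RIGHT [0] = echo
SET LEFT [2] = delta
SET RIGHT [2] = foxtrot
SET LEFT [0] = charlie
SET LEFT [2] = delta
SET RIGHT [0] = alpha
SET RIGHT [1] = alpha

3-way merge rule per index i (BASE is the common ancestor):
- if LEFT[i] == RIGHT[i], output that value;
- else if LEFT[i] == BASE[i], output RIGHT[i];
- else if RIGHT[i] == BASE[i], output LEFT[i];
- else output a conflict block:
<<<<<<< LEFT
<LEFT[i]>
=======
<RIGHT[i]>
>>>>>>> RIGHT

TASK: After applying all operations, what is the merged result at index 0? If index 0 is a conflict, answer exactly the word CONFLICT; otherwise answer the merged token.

Answer: CONFLICT

Derivation:
Final LEFT:  [charlie, alpha, delta]
Final RIGHT: [alpha, alpha, foxtrot]
i=0: BASE=bravo L=charlie R=alpha all differ -> CONFLICT
i=1: L=alpha R=alpha -> agree -> alpha
i=2: L=delta=BASE, R=foxtrot -> take RIGHT -> foxtrot
Index 0 -> CONFLICT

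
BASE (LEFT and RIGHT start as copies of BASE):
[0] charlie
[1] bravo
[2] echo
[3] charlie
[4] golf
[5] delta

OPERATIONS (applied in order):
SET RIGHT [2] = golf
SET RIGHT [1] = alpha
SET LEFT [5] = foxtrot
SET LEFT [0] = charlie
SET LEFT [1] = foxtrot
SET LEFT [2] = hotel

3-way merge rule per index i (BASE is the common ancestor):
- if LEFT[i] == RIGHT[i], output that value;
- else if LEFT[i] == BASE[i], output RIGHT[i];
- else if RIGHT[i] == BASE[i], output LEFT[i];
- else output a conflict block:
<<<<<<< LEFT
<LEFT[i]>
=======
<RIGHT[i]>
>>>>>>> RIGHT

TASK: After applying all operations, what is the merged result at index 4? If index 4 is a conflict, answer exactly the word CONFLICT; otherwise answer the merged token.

Answer: golf

Derivation:
Final LEFT:  [charlie, foxtrot, hotel, charlie, golf, foxtrot]
Final RIGHT: [charlie, alpha, golf, charlie, golf, delta]
i=0: L=charlie R=charlie -> agree -> charlie
i=1: BASE=bravo L=foxtrot R=alpha all differ -> CONFLICT
i=2: BASE=echo L=hotel R=golf all differ -> CONFLICT
i=3: L=charlie R=charlie -> agree -> charlie
i=4: L=golf R=golf -> agree -> golf
i=5: L=foxtrot, R=delta=BASE -> take LEFT -> foxtrot
Index 4 -> golf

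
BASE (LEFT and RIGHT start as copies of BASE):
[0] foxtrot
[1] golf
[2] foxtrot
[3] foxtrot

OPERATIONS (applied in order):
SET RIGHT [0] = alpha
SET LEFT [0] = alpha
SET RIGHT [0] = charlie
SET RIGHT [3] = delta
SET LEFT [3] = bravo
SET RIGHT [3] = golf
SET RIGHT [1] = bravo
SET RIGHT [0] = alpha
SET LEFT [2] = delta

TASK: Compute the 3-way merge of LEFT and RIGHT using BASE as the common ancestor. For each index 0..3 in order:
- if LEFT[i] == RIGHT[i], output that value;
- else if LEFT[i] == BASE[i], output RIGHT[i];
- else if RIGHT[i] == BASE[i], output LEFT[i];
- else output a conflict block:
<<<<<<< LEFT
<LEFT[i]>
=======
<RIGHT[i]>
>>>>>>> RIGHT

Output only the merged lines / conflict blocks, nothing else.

Final LEFT:  [alpha, golf, delta, bravo]
Final RIGHT: [alpha, bravo, foxtrot, golf]
i=0: L=alpha R=alpha -> agree -> alpha
i=1: L=golf=BASE, R=bravo -> take RIGHT -> bravo
i=2: L=delta, R=foxtrot=BASE -> take LEFT -> delta
i=3: BASE=foxtrot L=bravo R=golf all differ -> CONFLICT

Answer: alpha
bravo
delta
<<<<<<< LEFT
bravo
=======
golf
>>>>>>> RIGHT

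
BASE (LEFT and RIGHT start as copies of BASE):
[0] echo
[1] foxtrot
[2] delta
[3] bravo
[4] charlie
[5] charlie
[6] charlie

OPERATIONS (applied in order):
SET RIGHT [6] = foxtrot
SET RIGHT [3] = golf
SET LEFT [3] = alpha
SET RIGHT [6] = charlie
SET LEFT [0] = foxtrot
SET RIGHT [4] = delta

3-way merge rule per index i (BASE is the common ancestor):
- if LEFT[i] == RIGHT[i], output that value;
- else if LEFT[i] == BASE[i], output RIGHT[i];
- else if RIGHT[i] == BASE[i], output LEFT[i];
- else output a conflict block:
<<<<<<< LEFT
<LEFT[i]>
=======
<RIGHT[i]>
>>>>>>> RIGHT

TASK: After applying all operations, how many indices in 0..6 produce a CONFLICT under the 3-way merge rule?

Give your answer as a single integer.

Answer: 1

Derivation:
Final LEFT:  [foxtrot, foxtrot, delta, alpha, charlie, charlie, charlie]
Final RIGHT: [echo, foxtrot, delta, golf, delta, charlie, charlie]
i=0: L=foxtrot, R=echo=BASE -> take LEFT -> foxtrot
i=1: L=foxtrot R=foxtrot -> agree -> foxtrot
i=2: L=delta R=delta -> agree -> delta
i=3: BASE=bravo L=alpha R=golf all differ -> CONFLICT
i=4: L=charlie=BASE, R=delta -> take RIGHT -> delta
i=5: L=charlie R=charlie -> agree -> charlie
i=6: L=charlie R=charlie -> agree -> charlie
Conflict count: 1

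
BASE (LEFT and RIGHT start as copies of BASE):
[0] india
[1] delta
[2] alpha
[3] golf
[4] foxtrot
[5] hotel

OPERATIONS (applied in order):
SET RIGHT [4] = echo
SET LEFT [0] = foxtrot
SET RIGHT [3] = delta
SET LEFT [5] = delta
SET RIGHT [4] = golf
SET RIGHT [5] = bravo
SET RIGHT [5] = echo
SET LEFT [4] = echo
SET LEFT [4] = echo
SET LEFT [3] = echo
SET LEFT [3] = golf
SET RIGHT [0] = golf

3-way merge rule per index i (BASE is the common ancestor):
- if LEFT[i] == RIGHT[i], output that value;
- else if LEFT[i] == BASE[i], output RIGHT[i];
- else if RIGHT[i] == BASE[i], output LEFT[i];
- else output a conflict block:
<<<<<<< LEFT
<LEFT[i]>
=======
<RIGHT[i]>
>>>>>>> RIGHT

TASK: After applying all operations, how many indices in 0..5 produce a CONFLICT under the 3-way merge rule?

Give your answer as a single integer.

Final LEFT:  [foxtrot, delta, alpha, golf, echo, delta]
Final RIGHT: [golf, delta, alpha, delta, golf, echo]
i=0: BASE=india L=foxtrot R=golf all differ -> CONFLICT
i=1: L=delta R=delta -> agree -> delta
i=2: L=alpha R=alpha -> agree -> alpha
i=3: L=golf=BASE, R=delta -> take RIGHT -> delta
i=4: BASE=foxtrot L=echo R=golf all differ -> CONFLICT
i=5: BASE=hotel L=delta R=echo all differ -> CONFLICT
Conflict count: 3

Answer: 3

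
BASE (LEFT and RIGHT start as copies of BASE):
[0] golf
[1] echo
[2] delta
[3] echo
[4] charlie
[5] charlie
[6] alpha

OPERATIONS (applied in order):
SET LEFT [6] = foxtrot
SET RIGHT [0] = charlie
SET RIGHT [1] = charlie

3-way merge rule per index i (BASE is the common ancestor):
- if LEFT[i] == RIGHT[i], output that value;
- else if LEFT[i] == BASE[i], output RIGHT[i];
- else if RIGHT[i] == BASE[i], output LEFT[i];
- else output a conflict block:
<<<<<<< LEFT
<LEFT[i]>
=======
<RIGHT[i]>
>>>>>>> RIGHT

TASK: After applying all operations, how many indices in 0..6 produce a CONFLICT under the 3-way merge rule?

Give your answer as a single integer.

Final LEFT:  [golf, echo, delta, echo, charlie, charlie, foxtrot]
Final RIGHT: [charlie, charlie, delta, echo, charlie, charlie, alpha]
i=0: L=golf=BASE, R=charlie -> take RIGHT -> charlie
i=1: L=echo=BASE, R=charlie -> take RIGHT -> charlie
i=2: L=delta R=delta -> agree -> delta
i=3: L=echo R=echo -> agree -> echo
i=4: L=charlie R=charlie -> agree -> charlie
i=5: L=charlie R=charlie -> agree -> charlie
i=6: L=foxtrot, R=alpha=BASE -> take LEFT -> foxtrot
Conflict count: 0

Answer: 0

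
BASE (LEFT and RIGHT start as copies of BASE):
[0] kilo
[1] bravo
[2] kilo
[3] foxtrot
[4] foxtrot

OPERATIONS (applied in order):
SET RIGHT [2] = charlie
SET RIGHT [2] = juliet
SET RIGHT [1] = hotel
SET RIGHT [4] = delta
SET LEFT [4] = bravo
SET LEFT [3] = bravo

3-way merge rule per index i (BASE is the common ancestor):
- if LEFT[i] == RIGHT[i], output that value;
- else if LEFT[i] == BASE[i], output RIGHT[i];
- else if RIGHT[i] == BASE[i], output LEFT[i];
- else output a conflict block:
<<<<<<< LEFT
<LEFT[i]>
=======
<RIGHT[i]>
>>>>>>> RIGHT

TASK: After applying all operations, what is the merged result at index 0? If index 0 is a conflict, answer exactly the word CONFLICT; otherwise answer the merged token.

Answer: kilo

Derivation:
Final LEFT:  [kilo, bravo, kilo, bravo, bravo]
Final RIGHT: [kilo, hotel, juliet, foxtrot, delta]
i=0: L=kilo R=kilo -> agree -> kilo
i=1: L=bravo=BASE, R=hotel -> take RIGHT -> hotel
i=2: L=kilo=BASE, R=juliet -> take RIGHT -> juliet
i=3: L=bravo, R=foxtrot=BASE -> take LEFT -> bravo
i=4: BASE=foxtrot L=bravo R=delta all differ -> CONFLICT
Index 0 -> kilo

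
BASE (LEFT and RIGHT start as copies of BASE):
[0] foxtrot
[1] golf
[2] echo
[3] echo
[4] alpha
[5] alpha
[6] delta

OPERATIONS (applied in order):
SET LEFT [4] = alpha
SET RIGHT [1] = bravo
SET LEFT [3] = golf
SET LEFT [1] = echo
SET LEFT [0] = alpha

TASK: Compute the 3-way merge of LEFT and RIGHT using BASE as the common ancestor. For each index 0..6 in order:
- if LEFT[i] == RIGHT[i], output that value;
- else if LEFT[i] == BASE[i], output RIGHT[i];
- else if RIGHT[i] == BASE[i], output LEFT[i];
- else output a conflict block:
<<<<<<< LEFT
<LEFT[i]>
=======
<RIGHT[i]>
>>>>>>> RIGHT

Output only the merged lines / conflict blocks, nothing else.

Final LEFT:  [alpha, echo, echo, golf, alpha, alpha, delta]
Final RIGHT: [foxtrot, bravo, echo, echo, alpha, alpha, delta]
i=0: L=alpha, R=foxtrot=BASE -> take LEFT -> alpha
i=1: BASE=golf L=echo R=bravo all differ -> CONFLICT
i=2: L=echo R=echo -> agree -> echo
i=3: L=golf, R=echo=BASE -> take LEFT -> golf
i=4: L=alpha R=alpha -> agree -> alpha
i=5: L=alpha R=alpha -> agree -> alpha
i=6: L=delta R=delta -> agree -> delta

Answer: alpha
<<<<<<< LEFT
echo
=======
bravo
>>>>>>> RIGHT
echo
golf
alpha
alpha
delta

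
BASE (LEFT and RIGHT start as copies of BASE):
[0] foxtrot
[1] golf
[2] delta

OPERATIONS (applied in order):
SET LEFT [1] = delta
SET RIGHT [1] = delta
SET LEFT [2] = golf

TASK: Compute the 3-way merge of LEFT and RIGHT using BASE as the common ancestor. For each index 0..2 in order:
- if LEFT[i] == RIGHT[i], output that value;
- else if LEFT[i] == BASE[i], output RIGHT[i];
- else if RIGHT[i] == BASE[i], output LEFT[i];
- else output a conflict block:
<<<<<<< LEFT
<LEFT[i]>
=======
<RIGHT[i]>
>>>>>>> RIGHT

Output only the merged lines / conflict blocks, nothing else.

Final LEFT:  [foxtrot, delta, golf]
Final RIGHT: [foxtrot, delta, delta]
i=0: L=foxtrot R=foxtrot -> agree -> foxtrot
i=1: L=delta R=delta -> agree -> delta
i=2: L=golf, R=delta=BASE -> take LEFT -> golf

Answer: foxtrot
delta
golf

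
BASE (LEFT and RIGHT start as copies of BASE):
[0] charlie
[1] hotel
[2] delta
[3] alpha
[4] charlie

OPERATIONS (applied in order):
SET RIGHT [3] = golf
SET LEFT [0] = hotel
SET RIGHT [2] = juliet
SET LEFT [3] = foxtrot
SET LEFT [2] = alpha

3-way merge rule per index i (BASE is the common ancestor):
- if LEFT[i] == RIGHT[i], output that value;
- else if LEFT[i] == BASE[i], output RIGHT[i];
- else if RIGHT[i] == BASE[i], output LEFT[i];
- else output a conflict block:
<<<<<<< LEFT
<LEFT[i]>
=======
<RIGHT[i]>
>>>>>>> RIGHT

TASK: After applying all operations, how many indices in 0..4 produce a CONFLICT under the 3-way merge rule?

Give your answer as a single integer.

Final LEFT:  [hotel, hotel, alpha, foxtrot, charlie]
Final RIGHT: [charlie, hotel, juliet, golf, charlie]
i=0: L=hotel, R=charlie=BASE -> take LEFT -> hotel
i=1: L=hotel R=hotel -> agree -> hotel
i=2: BASE=delta L=alpha R=juliet all differ -> CONFLICT
i=3: BASE=alpha L=foxtrot R=golf all differ -> CONFLICT
i=4: L=charlie R=charlie -> agree -> charlie
Conflict count: 2

Answer: 2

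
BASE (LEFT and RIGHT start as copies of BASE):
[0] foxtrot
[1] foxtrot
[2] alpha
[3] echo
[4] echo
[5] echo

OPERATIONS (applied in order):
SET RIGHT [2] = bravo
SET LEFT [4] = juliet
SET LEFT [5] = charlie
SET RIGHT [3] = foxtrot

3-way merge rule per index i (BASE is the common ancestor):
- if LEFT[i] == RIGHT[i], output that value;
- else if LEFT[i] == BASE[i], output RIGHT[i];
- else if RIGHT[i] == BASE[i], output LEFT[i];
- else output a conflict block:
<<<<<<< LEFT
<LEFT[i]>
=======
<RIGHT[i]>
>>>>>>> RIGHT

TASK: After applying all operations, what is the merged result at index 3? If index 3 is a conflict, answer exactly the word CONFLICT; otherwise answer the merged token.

Answer: foxtrot

Derivation:
Final LEFT:  [foxtrot, foxtrot, alpha, echo, juliet, charlie]
Final RIGHT: [foxtrot, foxtrot, bravo, foxtrot, echo, echo]
i=0: L=foxtrot R=foxtrot -> agree -> foxtrot
i=1: L=foxtrot R=foxtrot -> agree -> foxtrot
i=2: L=alpha=BASE, R=bravo -> take RIGHT -> bravo
i=3: L=echo=BASE, R=foxtrot -> take RIGHT -> foxtrot
i=4: L=juliet, R=echo=BASE -> take LEFT -> juliet
i=5: L=charlie, R=echo=BASE -> take LEFT -> charlie
Index 3 -> foxtrot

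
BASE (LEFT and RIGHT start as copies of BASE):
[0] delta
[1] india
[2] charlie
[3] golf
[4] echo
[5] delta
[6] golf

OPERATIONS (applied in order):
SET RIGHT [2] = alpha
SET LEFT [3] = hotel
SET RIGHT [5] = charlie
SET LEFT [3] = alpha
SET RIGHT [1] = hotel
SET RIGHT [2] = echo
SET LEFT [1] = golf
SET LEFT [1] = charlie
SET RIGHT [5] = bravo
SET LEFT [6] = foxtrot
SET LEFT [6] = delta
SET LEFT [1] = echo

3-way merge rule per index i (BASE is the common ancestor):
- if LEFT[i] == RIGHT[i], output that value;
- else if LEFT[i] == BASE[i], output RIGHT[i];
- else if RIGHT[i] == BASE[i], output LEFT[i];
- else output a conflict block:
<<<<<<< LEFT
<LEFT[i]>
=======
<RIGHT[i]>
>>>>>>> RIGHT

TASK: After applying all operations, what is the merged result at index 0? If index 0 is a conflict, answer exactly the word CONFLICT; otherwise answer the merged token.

Answer: delta

Derivation:
Final LEFT:  [delta, echo, charlie, alpha, echo, delta, delta]
Final RIGHT: [delta, hotel, echo, golf, echo, bravo, golf]
i=0: L=delta R=delta -> agree -> delta
i=1: BASE=india L=echo R=hotel all differ -> CONFLICT
i=2: L=charlie=BASE, R=echo -> take RIGHT -> echo
i=3: L=alpha, R=golf=BASE -> take LEFT -> alpha
i=4: L=echo R=echo -> agree -> echo
i=5: L=delta=BASE, R=bravo -> take RIGHT -> bravo
i=6: L=delta, R=golf=BASE -> take LEFT -> delta
Index 0 -> delta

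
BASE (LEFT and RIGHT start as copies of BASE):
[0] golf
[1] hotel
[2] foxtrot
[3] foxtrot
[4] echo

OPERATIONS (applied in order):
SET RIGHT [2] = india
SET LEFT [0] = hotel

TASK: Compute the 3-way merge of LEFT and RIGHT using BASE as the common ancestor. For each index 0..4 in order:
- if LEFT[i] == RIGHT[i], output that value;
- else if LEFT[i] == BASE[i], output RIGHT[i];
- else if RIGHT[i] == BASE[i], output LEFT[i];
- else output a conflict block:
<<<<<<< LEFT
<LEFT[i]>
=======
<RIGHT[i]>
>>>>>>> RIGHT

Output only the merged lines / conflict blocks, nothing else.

Final LEFT:  [hotel, hotel, foxtrot, foxtrot, echo]
Final RIGHT: [golf, hotel, india, foxtrot, echo]
i=0: L=hotel, R=golf=BASE -> take LEFT -> hotel
i=1: L=hotel R=hotel -> agree -> hotel
i=2: L=foxtrot=BASE, R=india -> take RIGHT -> india
i=3: L=foxtrot R=foxtrot -> agree -> foxtrot
i=4: L=echo R=echo -> agree -> echo

Answer: hotel
hotel
india
foxtrot
echo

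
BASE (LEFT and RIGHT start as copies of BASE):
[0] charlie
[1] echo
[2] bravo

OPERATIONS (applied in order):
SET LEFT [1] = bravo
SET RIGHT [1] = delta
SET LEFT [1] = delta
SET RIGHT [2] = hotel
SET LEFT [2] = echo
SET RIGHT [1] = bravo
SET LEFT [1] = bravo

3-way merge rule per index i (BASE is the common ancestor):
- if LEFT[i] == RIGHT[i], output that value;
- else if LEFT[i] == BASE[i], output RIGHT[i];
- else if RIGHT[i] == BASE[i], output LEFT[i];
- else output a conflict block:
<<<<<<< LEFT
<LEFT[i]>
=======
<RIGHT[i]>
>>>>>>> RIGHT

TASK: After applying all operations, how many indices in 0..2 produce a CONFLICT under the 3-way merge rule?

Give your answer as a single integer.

Final LEFT:  [charlie, bravo, echo]
Final RIGHT: [charlie, bravo, hotel]
i=0: L=charlie R=charlie -> agree -> charlie
i=1: L=bravo R=bravo -> agree -> bravo
i=2: BASE=bravo L=echo R=hotel all differ -> CONFLICT
Conflict count: 1

Answer: 1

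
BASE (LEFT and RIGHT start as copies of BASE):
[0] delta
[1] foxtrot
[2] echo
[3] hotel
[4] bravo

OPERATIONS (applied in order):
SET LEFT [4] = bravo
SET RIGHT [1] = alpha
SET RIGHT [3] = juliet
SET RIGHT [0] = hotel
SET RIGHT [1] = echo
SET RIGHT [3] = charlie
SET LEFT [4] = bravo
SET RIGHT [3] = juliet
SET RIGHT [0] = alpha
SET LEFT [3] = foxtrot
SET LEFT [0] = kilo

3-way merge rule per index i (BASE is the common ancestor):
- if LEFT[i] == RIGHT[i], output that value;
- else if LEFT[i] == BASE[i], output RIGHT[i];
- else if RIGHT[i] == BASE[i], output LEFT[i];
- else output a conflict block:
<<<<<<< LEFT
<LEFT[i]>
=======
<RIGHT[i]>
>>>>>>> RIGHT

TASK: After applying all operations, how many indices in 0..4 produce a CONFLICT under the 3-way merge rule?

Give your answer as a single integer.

Final LEFT:  [kilo, foxtrot, echo, foxtrot, bravo]
Final RIGHT: [alpha, echo, echo, juliet, bravo]
i=0: BASE=delta L=kilo R=alpha all differ -> CONFLICT
i=1: L=foxtrot=BASE, R=echo -> take RIGHT -> echo
i=2: L=echo R=echo -> agree -> echo
i=3: BASE=hotel L=foxtrot R=juliet all differ -> CONFLICT
i=4: L=bravo R=bravo -> agree -> bravo
Conflict count: 2

Answer: 2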